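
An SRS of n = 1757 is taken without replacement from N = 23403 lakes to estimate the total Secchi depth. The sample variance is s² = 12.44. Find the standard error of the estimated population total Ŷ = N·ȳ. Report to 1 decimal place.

1893.9

Var(Ŷ) = N²·Var(ȳ) = N²·(1 − n/N)·s²/n.
f = 1757/23403 = 0.07507584; Var(ȳ) = 0.92492416·12.44/1757 = 0.0065486946.
Var(Ŷ) = 23403² · 0.0065486946 = 3.5867227 × 10^6.
SE(Ŷ) = √(3.5867227 × 10^6) = 1893.9.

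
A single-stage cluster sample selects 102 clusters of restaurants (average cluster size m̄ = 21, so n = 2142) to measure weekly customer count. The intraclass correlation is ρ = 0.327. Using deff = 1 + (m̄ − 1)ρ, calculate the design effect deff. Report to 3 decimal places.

deff = 1 + (21 − 1)·0.327 = 1 + 6.54 = 7.54.

7.540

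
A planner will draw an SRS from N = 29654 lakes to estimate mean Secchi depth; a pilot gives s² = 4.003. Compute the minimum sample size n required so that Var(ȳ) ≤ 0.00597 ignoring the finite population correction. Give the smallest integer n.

Without fpc, n₀ = s²/D = 4.003/0.00597 = 670.5193.
Rounding up, n = 671.

671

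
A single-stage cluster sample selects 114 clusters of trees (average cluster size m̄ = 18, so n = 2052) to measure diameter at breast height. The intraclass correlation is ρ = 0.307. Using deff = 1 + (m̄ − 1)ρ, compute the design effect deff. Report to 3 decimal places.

6.219

deff = 1 + (18 − 1)·0.307 = 1 + 5.219 = 6.219.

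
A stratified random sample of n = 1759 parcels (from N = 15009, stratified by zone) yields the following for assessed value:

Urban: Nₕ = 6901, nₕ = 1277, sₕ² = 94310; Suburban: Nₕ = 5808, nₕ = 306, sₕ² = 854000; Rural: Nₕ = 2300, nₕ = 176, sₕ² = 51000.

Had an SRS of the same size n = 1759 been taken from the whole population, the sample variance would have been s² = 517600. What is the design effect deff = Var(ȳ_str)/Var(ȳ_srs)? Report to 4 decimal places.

Var(ȳ_str) = Σ Wₕ²(1−fₕ)sₕ²/nₕ with Wₕ = Nₕ/15009:
  Urban: (6901/15009)²·(1−1277/6901)·94310/1277 = 12.723912
  Suburban: (5808/15009)²·(1−306/5808)·854000/306 = 395.8951
  Rural: (2300/15009)²·(1−176/2300)·51000/176 = 6.2840024
  → Var(ȳ_str) = 414.90301.
Var(ȳ_srs) = (1 − 1759/15009)·517600/1759 = 259.77213.
deff = 414.90301 / 259.77213 = 1.5972.

1.5972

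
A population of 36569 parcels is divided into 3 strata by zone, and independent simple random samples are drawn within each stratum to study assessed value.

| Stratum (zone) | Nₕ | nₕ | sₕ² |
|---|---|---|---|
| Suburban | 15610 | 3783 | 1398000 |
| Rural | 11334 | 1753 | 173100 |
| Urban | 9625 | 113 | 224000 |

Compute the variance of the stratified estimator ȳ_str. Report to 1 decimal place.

Var(ȳ_str) = Σₕ Wₕ²(1 − fₕ)sₕ²/nₕ with Wₕ = Nₕ/N, N = 36569.
Suburban: Wₕ = 0.42686428; term = 0.42686428²·(1 − 0.24234465)·1398000/3783 = 51.017851.
Rural: Wₕ = 0.30993464; term = 0.30993464²·(1 − 0.15466737)·173100/1753 = 8.0183135.
Urban: Wₕ = 0.26320107; term = 0.26320107²·(1 − 0.01174026)·224000/113 = 135.71129.
Sum = 194.74745.

194.7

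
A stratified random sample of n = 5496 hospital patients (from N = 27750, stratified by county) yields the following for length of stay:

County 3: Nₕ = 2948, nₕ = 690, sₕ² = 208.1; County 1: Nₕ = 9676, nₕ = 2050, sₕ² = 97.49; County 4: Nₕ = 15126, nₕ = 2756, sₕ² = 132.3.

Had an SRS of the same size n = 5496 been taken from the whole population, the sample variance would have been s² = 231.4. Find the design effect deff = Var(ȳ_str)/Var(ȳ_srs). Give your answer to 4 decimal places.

0.5576

Var(ȳ_str) = Σ Wₕ²(1−fₕ)sₕ²/nₕ with Wₕ = Nₕ/27750:
  County 3: (2948/27750)²·(1−690/2948)·208.1/690 = 0.0026070444
  County 1: (9676/27750)²·(1−2050/9676)·97.49/2050 = 0.0045569356
  County 4: (15126/27750)²·(1−2756/15126)·132.3/2756 = 0.011664025
  → Var(ȳ_str) = 0.018828005.
Var(ȳ_srs) = (1 − 5496/27750)·231.4/5496 = 0.033764609.
deff = 0.018828005 / 0.033764609 = 0.5576.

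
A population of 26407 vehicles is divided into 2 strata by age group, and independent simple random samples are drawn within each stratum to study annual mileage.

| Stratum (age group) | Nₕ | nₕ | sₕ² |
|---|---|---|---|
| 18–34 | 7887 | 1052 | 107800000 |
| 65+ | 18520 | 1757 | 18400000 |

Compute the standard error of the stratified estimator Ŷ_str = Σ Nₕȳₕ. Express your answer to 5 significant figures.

Var(Ŷ_str) = Σₕ Nₕ²(1 − fₕ)sₕ²/nₕ.
18–34: 7887²·(1 − 1052/7887)·107800000/1052 = 5.5239963 × 10^12.
65+: 18520²·(1 − 1757/18520)·18400000/1757 = 3.2511633 × 10^12.
Sum = 8.7751596 × 10^12.
SE = √(8.7751596 × 10^12) = 2.9623 × 10^6.

2.9623 × 10^6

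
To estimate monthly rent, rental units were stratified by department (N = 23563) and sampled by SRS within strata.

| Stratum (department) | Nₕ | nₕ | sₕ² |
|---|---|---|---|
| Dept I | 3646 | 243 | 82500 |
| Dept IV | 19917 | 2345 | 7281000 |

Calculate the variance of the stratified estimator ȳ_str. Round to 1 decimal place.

Var(ȳ_str) = Σₕ Wₕ²(1 − fₕ)sₕ²/nₕ with Wₕ = Nₕ/N, N = 23563.
Dept I: Wₕ = 0.15473412; term = 0.15473412²·(1 − 0.06664838)·82500/243 = 7.5869133.
Dept IV: Wₕ = 0.84526588; term = 0.84526588²·(1 − 0.11773862)·7281000/2345 = 1957.1862.
Sum = 1964.7731.

1964.8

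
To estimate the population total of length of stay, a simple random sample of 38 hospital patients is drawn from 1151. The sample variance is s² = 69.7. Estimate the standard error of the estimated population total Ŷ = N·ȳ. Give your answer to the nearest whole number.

1533

Var(Ŷ) = N²·Var(ȳ) = N²·(1 − n/N)·s²/n.
f = 38/1151 = 0.03301477; Var(ȳ) = 0.96698523·69.7/38 = 1.7736545.
Var(Ŷ) = 1151² · 1.7736545 = 2.3497393 × 10^6.
SE(Ŷ) = √(2.3497393 × 10^6) = 1533.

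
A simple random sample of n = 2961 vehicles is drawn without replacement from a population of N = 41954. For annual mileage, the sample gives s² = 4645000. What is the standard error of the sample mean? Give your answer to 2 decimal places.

Under SRS without replacement, Var(ȳ) = (1 − f)·s²/n with f = n/N = 2961/41954 = 0.07057730.
Var(ȳ) = (1 − 0.07057730)·4645000/2961 = 0.92942270·1568.7268 = 1458.0103.
SE(ȳ) = √(1458.0103) = 38.18.

38.18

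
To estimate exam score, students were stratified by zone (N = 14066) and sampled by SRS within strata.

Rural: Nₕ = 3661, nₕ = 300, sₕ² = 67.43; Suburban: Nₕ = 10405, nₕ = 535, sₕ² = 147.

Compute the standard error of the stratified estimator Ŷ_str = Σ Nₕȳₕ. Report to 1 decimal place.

Var(Ŷ_str) = Σₕ Nₕ²(1 − fₕ)sₕ²/nₕ.
Rural: 3661²·(1 − 300/3661)·67.43/300 = 2.7656686 × 10^6.
Suburban: 10405²·(1 − 535/10405)·147/535 = 2.8217777 × 10^7.
Sum = 3.0983446 × 10^7.
SE = √(3.0983446 × 10^7) = 5566.3.

5566.3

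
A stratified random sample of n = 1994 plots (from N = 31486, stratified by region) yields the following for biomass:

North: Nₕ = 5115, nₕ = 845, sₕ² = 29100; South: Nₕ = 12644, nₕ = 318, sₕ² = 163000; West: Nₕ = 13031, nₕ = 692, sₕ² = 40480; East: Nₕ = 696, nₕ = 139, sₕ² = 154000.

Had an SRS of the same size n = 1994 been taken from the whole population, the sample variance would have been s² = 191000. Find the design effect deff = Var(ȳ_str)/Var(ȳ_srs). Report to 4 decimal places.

Var(ȳ_str) = Σ Wₕ²(1−fₕ)sₕ²/nₕ with Wₕ = Nₕ/31486:
  North: (5115/31486)²·(1−845/5115)·29100/845 = 0.75870826
  South: (12644/31486)²·(1−318/12644)·163000/318 = 80.580907
  West: (13031/31486)²·(1−692/13031)·40480/692 = 9.4876168
  East: (696/31486)²·(1−139/696)·154000/139 = 0.43324681
  → Var(ȳ_str) = 91.260479.
Var(ȳ_srs) = (1 − 1994/31486)·191000/1994 = 89.721174.
deff = 91.260479 / 89.721174 = 1.0172.

1.0172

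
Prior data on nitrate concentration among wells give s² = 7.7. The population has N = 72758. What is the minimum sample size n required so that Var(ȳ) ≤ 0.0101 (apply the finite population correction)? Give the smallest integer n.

755

Without fpc, n₀ = s²/D = 7.7/0.0101 = 762.3762.
With fpc, (1 − n/N)·s²/n ≤ D requires n ≥ n₀/(1 + n₀/N) = 762.3762/(1 + 762.3762/72758) = 754.4707.
Rounding up, n = 755.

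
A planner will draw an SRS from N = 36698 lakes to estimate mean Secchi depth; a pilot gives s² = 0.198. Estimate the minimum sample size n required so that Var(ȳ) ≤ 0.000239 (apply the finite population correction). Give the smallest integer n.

Without fpc, n₀ = s²/D = 0.198/0.000239 = 828.4519.
With fpc, (1 − n/N)·s²/n ≤ D requires n ≥ n₀/(1 + n₀/N) = 828.4519/(1 + 828.4519/36698) = 810.1626.
Rounding up, n = 811.

811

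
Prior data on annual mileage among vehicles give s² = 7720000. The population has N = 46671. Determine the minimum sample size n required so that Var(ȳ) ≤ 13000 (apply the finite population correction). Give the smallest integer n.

587

Without fpc, n₀ = s²/D = 7720000/13000 = 593.8462.
With fpc, (1 − n/N)·s²/n ≤ D requires n ≥ n₀/(1 + n₀/N) = 593.8462/(1 + 593.8462/46671) = 586.3850.
Rounding up, n = 587.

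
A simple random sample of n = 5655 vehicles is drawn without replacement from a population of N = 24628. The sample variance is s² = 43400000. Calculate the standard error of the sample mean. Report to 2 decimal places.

Under SRS without replacement, Var(ȳ) = (1 − f)·s²/n with f = n/N = 5655/24628 = 0.22961670.
Var(ȳ) = (1 − 0.22961670)·43400000/5655 = 0.77038330·7674.6242 = 5912.4024.
SE(ȳ) = √(5912.4024) = 76.89.

76.89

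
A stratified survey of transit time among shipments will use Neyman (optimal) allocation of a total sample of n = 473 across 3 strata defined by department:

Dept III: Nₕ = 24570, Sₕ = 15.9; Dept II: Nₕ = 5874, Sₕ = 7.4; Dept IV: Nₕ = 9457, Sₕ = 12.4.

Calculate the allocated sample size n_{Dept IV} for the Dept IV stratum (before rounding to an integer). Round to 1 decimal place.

Neyman allocation: nₕ = n·NₕSₕ / Σⱼ NⱼSⱼ.
Σ NⱼSⱼ = 24570·15.9 + 5874·7.4 + 9457·12.4 = 551397.4.
n_{Dept IV} = 473·9457·12.4 / 551397.4 = 100.6.

100.6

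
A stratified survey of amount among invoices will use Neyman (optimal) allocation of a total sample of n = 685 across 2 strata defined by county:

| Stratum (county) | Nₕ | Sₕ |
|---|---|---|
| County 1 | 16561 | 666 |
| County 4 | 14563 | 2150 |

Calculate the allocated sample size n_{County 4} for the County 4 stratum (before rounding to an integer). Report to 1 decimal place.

Neyman allocation: nₕ = n·NₕSₕ / Σⱼ NⱼSⱼ.
Σ NⱼSⱼ = 16561·666 + 14563·2150 = 4.2340076 × 10^7.
n_{County 4} = 685·14563·2150 / (4.2340076 × 10^7) = 506.6.

506.6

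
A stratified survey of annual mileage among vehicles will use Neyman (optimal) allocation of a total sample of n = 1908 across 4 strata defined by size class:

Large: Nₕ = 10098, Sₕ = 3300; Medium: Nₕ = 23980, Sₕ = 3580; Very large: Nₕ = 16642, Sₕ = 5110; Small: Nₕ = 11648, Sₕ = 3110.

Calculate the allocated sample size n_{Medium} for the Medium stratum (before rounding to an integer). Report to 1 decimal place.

Neyman allocation: nₕ = n·NₕSₕ / Σⱼ NⱼSⱼ.
Σ NⱼSⱼ = 10098·3300 + 23980·3580 + 16642·5110 + 11648·3110 = 2.404377 × 10^8.
n_{Medium} = 1908·23980·3580 / (2.404377 × 10^8) = 681.3.

681.3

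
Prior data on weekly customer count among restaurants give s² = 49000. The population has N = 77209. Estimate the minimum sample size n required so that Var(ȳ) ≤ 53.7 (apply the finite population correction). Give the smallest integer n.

902

Without fpc, n₀ = s²/D = 49000/53.7 = 912.4767.
With fpc, (1 − n/N)·s²/n ≤ D requires n ≥ n₀/(1 + n₀/N) = 912.4767/(1 + 912.4767/77209) = 901.8188.
Rounding up, n = 902.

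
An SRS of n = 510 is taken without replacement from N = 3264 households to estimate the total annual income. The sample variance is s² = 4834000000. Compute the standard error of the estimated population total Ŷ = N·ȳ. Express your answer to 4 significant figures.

Var(Ŷ) = N²·Var(ȳ) = N²·(1 − n/N)·s²/n.
f = 510/3264 = 0.15625000; Var(ȳ) = 0.84375000·4834000000/510 = 7.9974265 × 10^6.
Var(Ŷ) = 3264² · (7.9974265 × 10^6) = 8.5202151 × 10^13.
SE(Ŷ) = √(8.5202151 × 10^13) = 9.231 × 10^6.

9.231 × 10^6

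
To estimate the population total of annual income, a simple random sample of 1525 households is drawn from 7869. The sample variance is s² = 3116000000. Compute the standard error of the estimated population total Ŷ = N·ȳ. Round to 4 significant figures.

1.010 × 10^7

Var(Ŷ) = N²·Var(ȳ) = N²·(1 − n/N)·s²/n.
f = 1525/7869 = 0.19379845; Var(ȳ) = 0.80620155·3116000000/1525 = 1.6472944 × 10^6.
Var(Ŷ) = 7869² · (1.6472944 × 10^6) = 1.0200238 × 10^14.
SE(Ŷ) = √(1.0200238 × 10^14) = 1.010 × 10^7.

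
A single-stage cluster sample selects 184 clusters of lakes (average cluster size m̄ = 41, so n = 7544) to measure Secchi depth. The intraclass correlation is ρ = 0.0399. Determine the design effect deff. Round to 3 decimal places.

2.596

deff = 1 + (41 − 1)·0.0399 = 1 + 1.596 = 2.596.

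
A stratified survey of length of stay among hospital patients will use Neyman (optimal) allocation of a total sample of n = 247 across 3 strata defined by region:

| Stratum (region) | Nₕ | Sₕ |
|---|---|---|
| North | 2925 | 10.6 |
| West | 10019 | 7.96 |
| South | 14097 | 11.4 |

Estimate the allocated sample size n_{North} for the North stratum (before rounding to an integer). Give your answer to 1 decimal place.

28.2

Neyman allocation: nₕ = n·NₕSₕ / Σⱼ NⱼSⱼ.
Σ NⱼSⱼ = 2925·10.6 + 10019·7.96 + 14097·11.4 = 271462.04.
n_{North} = 247·2925·10.6 / 271462.04 = 28.2.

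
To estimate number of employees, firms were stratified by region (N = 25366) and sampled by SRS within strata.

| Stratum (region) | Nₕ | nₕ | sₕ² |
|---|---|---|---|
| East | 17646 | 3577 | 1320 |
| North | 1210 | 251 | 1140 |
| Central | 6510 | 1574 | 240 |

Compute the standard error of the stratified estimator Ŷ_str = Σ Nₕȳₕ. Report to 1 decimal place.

Var(Ŷ_str) = Σₕ Nₕ²(1 − fₕ)sₕ²/nₕ.
East: 17646²·(1 − 3577/17646)·1320/3577 = 9.1614559 × 10^7.
North: 1210²·(1 − 251/1210)·1140/251 = 5.2702972 × 10^6.
Central: 6510²·(1 − 1574/6510)·240/1574 = 4.8996229 × 10^6.
Sum = 1.0178448 × 10^8.
SE = √(1.0178448 × 10^8) = 10088.8.

10088.8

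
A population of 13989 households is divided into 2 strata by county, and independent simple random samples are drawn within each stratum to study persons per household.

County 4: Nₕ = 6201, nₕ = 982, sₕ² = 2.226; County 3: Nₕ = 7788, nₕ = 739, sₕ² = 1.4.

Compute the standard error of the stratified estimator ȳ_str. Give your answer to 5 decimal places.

0.03011

Var(ȳ_str) = Σₕ Wₕ²(1 − fₕ)sₕ²/nₕ with Wₕ = Nₕ/N, N = 13989.
County 4: Wₕ = 0.44327686; term = 0.44327686²·(1 − 0.15836155)·2.226/982 = 3.7487749 × 10^-4.
County 3: Wₕ = 0.55672314; term = 0.55672314²·(1 − 0.09488957)·1.4/739 = 5.3145159 × 10^-4.
Sum = 9.0632908 × 10^-4.
SE = √(9.0632908 × 10^-4) = 0.03011.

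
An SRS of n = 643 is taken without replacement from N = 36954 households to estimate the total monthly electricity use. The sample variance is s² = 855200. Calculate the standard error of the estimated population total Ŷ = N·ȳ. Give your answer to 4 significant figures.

Var(Ŷ) = N²·Var(ȳ) = N²·(1 − n/N)·s²/n.
f = 643/36954 = 0.01740001; Var(ȳ) = 0.98259999·855200/643 = 1306.8733.
Var(Ŷ) = 36954² · 1306.8733 = 1.7846637 × 10^12.
SE(Ŷ) = √(1.7846637 × 10^12) = 1.336 × 10^6.

1.336 × 10^6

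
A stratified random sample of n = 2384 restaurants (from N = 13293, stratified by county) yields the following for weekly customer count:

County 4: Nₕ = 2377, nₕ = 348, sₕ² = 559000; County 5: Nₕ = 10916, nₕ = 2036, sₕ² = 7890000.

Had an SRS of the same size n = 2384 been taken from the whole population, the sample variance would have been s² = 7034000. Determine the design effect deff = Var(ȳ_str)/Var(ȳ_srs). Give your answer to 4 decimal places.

0.8961

Var(ȳ_str) = Σ Wₕ²(1−fₕ)sₕ²/nₕ with Wₕ = Nₕ/13293:
  County 4: (2377/13293)²·(1−348/2377)·559000/348 = 43.84275
  County 5: (10916/13293)²·(1−2036/10916)·7890000/2036 = 2125.8358
  → Var(ȳ_str) = 2169.6786.
Var(ȳ_srs) = (1 − 2384/13293)·7034000/2384 = 2421.3527.
deff = 2169.6786 / 2421.3527 = 0.8961.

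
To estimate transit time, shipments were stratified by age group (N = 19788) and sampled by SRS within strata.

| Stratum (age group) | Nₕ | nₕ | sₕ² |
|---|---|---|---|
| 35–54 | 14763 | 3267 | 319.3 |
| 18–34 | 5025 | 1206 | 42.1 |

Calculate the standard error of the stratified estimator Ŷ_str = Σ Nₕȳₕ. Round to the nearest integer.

Var(Ŷ_str) = Σₕ Nₕ²(1 − fₕ)sₕ²/nₕ.
35–54: 14763²·(1 − 3267/14763)·319.3/3267 = 1.6587127 × 10^7.
18–34: 5025²·(1 − 1206/5025)·42.1/1206 = 669916.25.
Sum = 1.7257043 × 10^7.
SE = √(1.7257043 × 10^7) = 4154.

4154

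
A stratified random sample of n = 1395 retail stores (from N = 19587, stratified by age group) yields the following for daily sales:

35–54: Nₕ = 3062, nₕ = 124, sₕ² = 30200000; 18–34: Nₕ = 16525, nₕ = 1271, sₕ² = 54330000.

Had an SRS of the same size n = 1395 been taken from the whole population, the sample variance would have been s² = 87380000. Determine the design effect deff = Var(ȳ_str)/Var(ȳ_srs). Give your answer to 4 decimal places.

Var(ȳ_str) = Σ Wₕ²(1−fₕ)sₕ²/nₕ with Wₕ = Nₕ/19587:
  35–54: (3062/19587)²·(1−124/3062)·30200000/124 = 5710.9241
  18–34: (16525/19587)²·(1−1271/16525)·54330000/1271 = 28085.588
  → Var(ȳ_str) = 33796.512.
Var(ȳ_srs) = (1 − 1395/19587)·87380000/1395 = 58176.871.
deff = 33796.512 / 58176.871 = 0.5809.

0.5809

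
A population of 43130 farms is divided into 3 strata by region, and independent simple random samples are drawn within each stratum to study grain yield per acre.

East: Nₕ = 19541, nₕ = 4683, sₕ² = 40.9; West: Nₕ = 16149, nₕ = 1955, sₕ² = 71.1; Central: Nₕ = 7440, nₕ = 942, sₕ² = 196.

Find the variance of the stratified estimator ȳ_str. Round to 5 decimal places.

0.01125

Var(ȳ_str) = Σₕ Wₕ²(1 − fₕ)sₕ²/nₕ with Wₕ = Nₕ/N, N = 43130.
East: Wₕ = 0.45307211; term = 0.45307211²·(1 − 0.23964997)·40.9/4683 = 0.0013631617.
West: Wₕ = 0.37442615; term = 0.37442615²·(1 − 0.12106013)·71.1/1955 = 0.0044814067.
Central: Wₕ = 0.17250174; term = 0.17250174²·(1 − 0.12661290)·196/942 = 0.0054075295.
Sum = 0.011252098.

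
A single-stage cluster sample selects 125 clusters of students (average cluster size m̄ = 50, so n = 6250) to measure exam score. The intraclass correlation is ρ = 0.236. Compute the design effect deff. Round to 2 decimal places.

deff = 1 + (50 − 1)·0.236 = 1 + 11.564 = 12.564.

12.56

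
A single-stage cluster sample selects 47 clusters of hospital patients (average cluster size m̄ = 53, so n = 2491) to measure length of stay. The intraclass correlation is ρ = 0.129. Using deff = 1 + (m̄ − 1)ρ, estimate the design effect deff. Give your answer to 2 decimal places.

7.71

deff = 1 + (53 − 1)·0.129 = 1 + 6.708 = 7.708.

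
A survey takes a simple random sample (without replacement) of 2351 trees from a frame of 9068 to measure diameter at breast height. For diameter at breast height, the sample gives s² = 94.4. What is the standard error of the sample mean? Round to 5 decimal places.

Under SRS without replacement, Var(ȳ) = (1 − f)·s²/n with f = n/N = 2351/9068 = 0.25926334.
Var(ȳ) = (1 − 0.25926334)·94.4/2351 = 0.74073666·0.040153126 = 0.029742893.
SE(ȳ) = √(0.029742893) = 0.17246.

0.17246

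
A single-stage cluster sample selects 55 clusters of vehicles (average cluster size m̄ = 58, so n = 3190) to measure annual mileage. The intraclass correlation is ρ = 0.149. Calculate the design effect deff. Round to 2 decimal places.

9.49

deff = 1 + (58 − 1)·0.149 = 1 + 8.493 = 9.493.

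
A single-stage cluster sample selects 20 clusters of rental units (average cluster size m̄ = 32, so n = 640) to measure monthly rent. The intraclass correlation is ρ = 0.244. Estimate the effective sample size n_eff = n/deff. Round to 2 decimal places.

74.73

deff = 1 + (32 − 1)·0.244 = 1 + 7.564 = 8.564.
n_eff = 640 / 8.564 = 74.73.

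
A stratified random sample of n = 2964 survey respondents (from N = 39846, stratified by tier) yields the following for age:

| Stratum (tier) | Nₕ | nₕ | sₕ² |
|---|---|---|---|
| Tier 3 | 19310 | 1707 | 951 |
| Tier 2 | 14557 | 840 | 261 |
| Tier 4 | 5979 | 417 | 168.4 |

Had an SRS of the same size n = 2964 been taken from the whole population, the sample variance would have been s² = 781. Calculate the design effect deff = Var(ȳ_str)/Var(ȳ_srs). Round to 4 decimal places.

0.6839

Var(ȳ_str) = Σ Wₕ²(1−fₕ)sₕ²/nₕ with Wₕ = Nₕ/39846:
  Tier 3: (19310/39846)²·(1−1707/19310)·951/1707 = 0.1192742
  Tier 2: (14557/39846)²·(1−840/14557)·261/840 = 0.039077141
  Tier 4: (5979/39846)²·(1−417/5979)·168.4/417 = 0.0084585537
  → Var(ȳ_str) = 0.16680989.
Var(ȳ_srs) = (1 − 2964/39846)·781/2964 = 0.24389481.
deff = 0.16680989 / 0.24389481 = 0.6839.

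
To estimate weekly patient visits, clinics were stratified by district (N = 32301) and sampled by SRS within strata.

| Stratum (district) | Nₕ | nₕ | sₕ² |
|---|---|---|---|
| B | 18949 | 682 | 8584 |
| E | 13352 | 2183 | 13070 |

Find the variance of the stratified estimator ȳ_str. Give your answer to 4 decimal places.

5.0314

Var(ȳ_str) = Σₕ Wₕ²(1 − fₕ)sₕ²/nₕ with Wₕ = Nₕ/N, N = 32301.
B: Wₕ = 0.58663818; term = 0.58663818²·(1 − 0.03599135)·8584/682 = 4.1756772.
E: Wₕ = 0.41336182; term = 0.41336182²·(1 − 0.16349611)·13070/2183 = 0.85575714.
Sum = 5.0314343.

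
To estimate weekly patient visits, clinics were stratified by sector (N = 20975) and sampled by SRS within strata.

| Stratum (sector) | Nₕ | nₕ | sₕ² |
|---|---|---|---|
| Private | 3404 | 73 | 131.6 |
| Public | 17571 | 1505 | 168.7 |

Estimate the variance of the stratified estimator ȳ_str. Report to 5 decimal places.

0.11839

Var(ȳ_str) = Σₕ Wₕ²(1 − fₕ)sₕ²/nₕ with Wₕ = Nₕ/N, N = 20975.
Private: Wₕ = 0.16228844; term = 0.16228844²·(1 − 0.02144536)·131.6/73 = 0.046461505.
Public: Wₕ = 0.83771156; term = 0.83771156²·(1 − 0.08565250)·168.7/1505 = 0.071924837.
Sum = 0.11838634.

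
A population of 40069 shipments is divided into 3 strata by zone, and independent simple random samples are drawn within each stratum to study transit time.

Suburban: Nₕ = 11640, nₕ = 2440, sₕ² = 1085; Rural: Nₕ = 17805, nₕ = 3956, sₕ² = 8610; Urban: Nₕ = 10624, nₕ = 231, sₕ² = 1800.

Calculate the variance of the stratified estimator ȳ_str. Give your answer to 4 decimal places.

Var(ȳ_str) = Σₕ Wₕ²(1 − fₕ)sₕ²/nₕ with Wₕ = Nₕ/N, N = 40069.
Suburban: Wₕ = 0.29049889; term = 0.29049889²·(1 − 0.20962199)·1085/2440 = 0.029659492.
Rural: Wₕ = 0.44435848; term = 0.44435848²·(1 − 0.22218478)·8610/3956 = 0.3342645.
Urban: Wₕ = 0.26514263; term = 0.26514263²·(1 − 0.02174322)·1800/231 = 0.53588612.
Sum = 0.89981011.

0.8998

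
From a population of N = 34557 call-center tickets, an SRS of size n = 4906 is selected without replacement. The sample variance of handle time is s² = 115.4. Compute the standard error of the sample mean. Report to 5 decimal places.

Under SRS without replacement, Var(ȳ) = (1 − f)·s²/n with f = n/N = 4906/34557 = 0.14196834.
Var(ȳ) = (1 − 0.14196834)·115.4/4906 = 0.85803166·0.023522218 = 0.020182807.
SE(ȳ) = √(0.020182807) = 0.14207.

0.14207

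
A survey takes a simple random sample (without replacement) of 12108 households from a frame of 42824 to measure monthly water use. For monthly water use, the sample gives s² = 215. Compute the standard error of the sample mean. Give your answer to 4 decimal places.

Under SRS without replacement, Var(ȳ) = (1 − f)·s²/n with f = n/N = 12108/42824 = 0.28273865.
Var(ȳ) = (1 − 0.28273865)·215/12108 = 0.71726135·0.017756855 = 0.012736306.
SE(ȳ) = √(0.012736306) = 0.1129.

0.1129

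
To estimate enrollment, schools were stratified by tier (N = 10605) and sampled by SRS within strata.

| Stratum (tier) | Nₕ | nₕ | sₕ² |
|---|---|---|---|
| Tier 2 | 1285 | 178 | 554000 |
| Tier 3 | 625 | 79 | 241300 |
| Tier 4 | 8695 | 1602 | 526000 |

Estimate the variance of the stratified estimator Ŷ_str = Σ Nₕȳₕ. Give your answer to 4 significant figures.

Var(Ŷ_str) = Σₕ Nₕ²(1 − fₕ)sₕ²/nₕ.
Tier 2: 1285²·(1 − 178/1285)·554000/178 = 4.4273159 × 10^9.
Tier 3: 625²·(1 − 79/625)·241300/79 = 1.0423244 × 10^9.
Tier 4: 8695²·(1 − 1602/8695)·526000/1602 = 2.0249895 × 10^10.
Sum = 2.5719535 × 10^10.

2.572 × 10^10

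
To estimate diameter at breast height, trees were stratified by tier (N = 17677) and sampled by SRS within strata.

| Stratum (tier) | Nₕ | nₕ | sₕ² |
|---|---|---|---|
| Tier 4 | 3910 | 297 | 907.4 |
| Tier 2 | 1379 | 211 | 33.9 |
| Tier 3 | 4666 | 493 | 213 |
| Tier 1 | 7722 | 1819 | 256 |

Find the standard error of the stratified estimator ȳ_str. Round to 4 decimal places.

Var(ȳ_str) = Σₕ Wₕ²(1 − fₕ)sₕ²/nₕ with Wₕ = Nₕ/N, N = 17677.
Tier 4: Wₕ = 0.22119138; term = 0.22119138²·(1 − 0.07595908)·907.4/297 = 0.13812425.
Tier 2: Wₕ = 0.07801097; term = 0.07801097²·(1 − 0.15300943)·33.9/211 = 8.2814661 × 10^-4.
Tier 3: Wₕ = 0.26395882; term = 0.26395882²·(1 − 0.10565795)·213/493 = 0.026922084.
Tier 1: Wₕ = 0.43683883; term = 0.43683883²·(1 − 0.23556074)·256/1819 = 0.020530178.
Sum = 0.18640466.
SE = √(0.18640466) = 0.4317.

0.4317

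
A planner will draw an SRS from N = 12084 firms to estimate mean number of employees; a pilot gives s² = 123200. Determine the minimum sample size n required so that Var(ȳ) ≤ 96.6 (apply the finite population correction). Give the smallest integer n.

1154

Without fpc, n₀ = s²/D = 123200/96.6 = 1275.3623.
With fpc, (1 − n/N)·s²/n ≤ D requires n ≥ n₀/(1 + n₀/N) = 1275.3623/(1 + 1275.3623/12084) = 1153.6088.
Rounding up, n = 1154.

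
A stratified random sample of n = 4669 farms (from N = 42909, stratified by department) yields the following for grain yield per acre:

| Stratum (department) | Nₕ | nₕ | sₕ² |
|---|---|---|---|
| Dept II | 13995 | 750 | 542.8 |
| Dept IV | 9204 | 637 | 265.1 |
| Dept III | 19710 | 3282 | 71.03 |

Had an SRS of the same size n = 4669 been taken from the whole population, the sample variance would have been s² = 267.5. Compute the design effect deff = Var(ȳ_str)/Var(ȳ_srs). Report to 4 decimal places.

1.8507

Var(ȳ_str) = Σ Wₕ²(1−fₕ)sₕ²/nₕ with Wₕ = Nₕ/42909:
  Dept II: (13995/42909)²·(1−750/13995)·542.8/750 = 0.072862934
  Dept IV: (9204/42909)²·(1−637/9204)·265.1/637 = 0.017822921
  Dept III: (19710/42909)²·(1−3282/19710)·71.03/3282 = 0.0038060787
  → Var(ȳ_str) = 0.094491934.
Var(ȳ_srs) = (1 − 4669/42909)·267.5/4669 = 0.051058659.
deff = 0.094491934 / 0.051058659 = 1.8507.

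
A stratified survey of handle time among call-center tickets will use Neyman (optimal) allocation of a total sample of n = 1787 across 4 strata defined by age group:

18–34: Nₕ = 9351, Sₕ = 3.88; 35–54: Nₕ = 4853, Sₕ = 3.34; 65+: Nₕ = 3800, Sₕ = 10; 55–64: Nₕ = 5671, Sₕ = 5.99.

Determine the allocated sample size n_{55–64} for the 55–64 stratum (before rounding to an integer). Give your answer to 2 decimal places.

487.73

Neyman allocation: nₕ = n·NₕSₕ / Σⱼ NⱼSⱼ.
Σ NⱼSⱼ = 9351·3.88 + 4853·3.34 + 3800·10 + 5671·5.99 = 124460.19.
n_{55–64} = 1787·5671·5.99 / 124460.19 = 487.73.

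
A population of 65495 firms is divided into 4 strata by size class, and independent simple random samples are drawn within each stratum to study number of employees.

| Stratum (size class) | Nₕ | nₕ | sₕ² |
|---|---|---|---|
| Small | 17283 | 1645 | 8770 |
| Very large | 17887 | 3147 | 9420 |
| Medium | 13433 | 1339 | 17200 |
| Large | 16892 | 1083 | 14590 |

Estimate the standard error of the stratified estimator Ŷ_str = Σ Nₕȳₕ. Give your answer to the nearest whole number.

88964

Var(Ŷ_str) = Σₕ Nₕ²(1 − fₕ)sₕ²/nₕ.
Small: 17283²·(1 − 1645/17283)·8770/1645 = 1.4409006 × 10^9.
Very large: 17887²·(1 − 3147/17887)·9420/3147 = 7.8920377 × 10^8.
Medium: 13433²·(1 − 1339/13433)·17200/1339 = 2.0868482 × 10^9.
Large: 16892²·(1 − 1083/16892)·14590/1083 = 3.5975953 × 10^9.
Sum = 7.9145479 × 10^9.
SE = √(7.9145479 × 10^9) = 88964.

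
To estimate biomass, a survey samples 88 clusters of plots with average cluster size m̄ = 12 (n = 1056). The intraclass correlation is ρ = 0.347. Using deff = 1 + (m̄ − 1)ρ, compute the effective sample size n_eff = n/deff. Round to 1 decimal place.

deff = 1 + (12 − 1)·0.347 = 1 + 3.817 = 4.817.
n_eff = 1056 / 4.817 = 219.2.

219.2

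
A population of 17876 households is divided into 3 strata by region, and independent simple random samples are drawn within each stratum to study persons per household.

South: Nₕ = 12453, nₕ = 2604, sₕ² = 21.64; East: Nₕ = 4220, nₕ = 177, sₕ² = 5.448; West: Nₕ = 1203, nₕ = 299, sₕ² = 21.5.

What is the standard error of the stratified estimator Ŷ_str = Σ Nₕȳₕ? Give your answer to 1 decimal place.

1273.8

Var(Ŷ_str) = Σₕ Nₕ²(1 − fₕ)sₕ²/nₕ.
South: 12453²·(1 − 2604/12453)·21.64/2604 = 1.0192539 × 10^6.
East: 4220²·(1 − 177/4220)·5.448/177 = 525145.96.
West: 1203²·(1 − 299/1203)·21.5/299 = 78199.023.
Sum = 1.6225989 × 10^6.
SE = √(1.6225989 × 10^6) = 1273.8.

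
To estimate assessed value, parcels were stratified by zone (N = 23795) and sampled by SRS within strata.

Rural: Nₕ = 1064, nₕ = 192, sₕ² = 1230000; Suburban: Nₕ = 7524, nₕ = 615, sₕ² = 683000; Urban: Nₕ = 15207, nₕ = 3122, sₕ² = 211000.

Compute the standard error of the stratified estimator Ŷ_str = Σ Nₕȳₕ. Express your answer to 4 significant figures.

275900

Var(Ŷ_str) = Σₕ Nₕ²(1 − fₕ)sₕ²/nₕ.
Rural: 1064²·(1 − 192/1064)·1230000/192 = 5.94377 × 10^9.
Suburban: 7524²·(1 − 615/7524)·683000/615 = 5.7731065 × 10^10.
Urban: 15207²·(1 − 3122/15207)·211000/3122 = 1.2420519 × 10^10.
Sum = 7.6095354 × 10^10.
SE = √(7.6095354 × 10^10) = 275900.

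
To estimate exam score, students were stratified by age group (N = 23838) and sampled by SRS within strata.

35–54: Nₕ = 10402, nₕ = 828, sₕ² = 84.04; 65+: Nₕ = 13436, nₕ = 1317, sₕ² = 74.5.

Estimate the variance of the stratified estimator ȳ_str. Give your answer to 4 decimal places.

Var(ȳ_str) = Σₕ Wₕ²(1 − fₕ)sₕ²/nₕ with Wₕ = Nₕ/N, N = 23838.
35–54: Wₕ = 0.43636211; term = 0.43636211²·(1 − 0.07960008)·84.04/828 = 0.017787968.
65+: Wₕ = 0.56363789; term = 0.56363789²·(1 − 0.09802024)·74.5/1317 = 0.016209426.
Sum = 0.033997394.

0.0340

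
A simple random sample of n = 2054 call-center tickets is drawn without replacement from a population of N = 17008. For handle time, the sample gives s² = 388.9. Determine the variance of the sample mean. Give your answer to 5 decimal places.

0.16647

Under SRS without replacement, Var(ȳ) = (1 − f)·s²/n with f = n/N = 2054/17008 = 0.12076670.
Var(ȳ) = (1 − 0.12076670)·388.9/2054 = 0.87923330·0.18933788 = 0.16647217.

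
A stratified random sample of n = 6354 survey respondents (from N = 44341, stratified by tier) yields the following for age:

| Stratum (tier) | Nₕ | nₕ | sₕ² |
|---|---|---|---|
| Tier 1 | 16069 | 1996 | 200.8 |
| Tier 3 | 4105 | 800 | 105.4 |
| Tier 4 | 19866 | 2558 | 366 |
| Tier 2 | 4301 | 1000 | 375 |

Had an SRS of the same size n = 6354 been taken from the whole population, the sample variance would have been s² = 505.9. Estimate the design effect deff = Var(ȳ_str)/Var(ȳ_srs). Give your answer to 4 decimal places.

Var(ȳ_str) = Σ Wₕ²(1−fₕ)sₕ²/nₕ with Wₕ = Nₕ/44341:
  Tier 1: (16069/44341)²·(1−1996/16069)·200.8/1996 = 0.011570916
  Tier 3: (4105/44341)²·(1−800/4105)·105.4/800 = 9.0912643 × 10^-4
  Tier 4: (19866/44341)²·(1−2558/19866)·366/2558 = 0.025022281
  Tier 2: (4301/44341)²·(1−1000/4301)·375/1000 = 0.0027079165
  → Var(ȳ_str) = 0.04021024.
Var(ȳ_srs) = (1 − 6354/44341)·505.9/6354 = 0.068209832.
deff = 0.04021024 / 0.068209832 = 0.5895.

0.5895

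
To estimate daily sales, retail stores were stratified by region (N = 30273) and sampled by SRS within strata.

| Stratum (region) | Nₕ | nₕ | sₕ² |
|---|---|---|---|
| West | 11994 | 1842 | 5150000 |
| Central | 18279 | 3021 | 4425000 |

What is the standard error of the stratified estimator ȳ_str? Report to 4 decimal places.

Var(ȳ_str) = Σₕ Wₕ²(1 − fₕ)sₕ²/nₕ with Wₕ = Nₕ/N, N = 30273.
West: Wₕ = 0.39619463; term = 0.39619463²·(1 − 0.15357679)·5150000/1842 = 371.46879.
Central: Wₕ = 0.60380537; term = 0.60380537²·(1 − 0.16527162)·4425000/3021 = 445.76059.
Sum = 817.22938.
SE = √(817.22938) = 28.5872.

28.5872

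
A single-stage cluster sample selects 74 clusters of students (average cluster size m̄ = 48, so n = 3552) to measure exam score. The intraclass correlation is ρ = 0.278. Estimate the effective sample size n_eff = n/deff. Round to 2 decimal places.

deff = 1 + (48 − 1)·0.278 = 1 + 13.066 = 14.066.
n_eff = 3552 / 14.066 = 252.52.

252.52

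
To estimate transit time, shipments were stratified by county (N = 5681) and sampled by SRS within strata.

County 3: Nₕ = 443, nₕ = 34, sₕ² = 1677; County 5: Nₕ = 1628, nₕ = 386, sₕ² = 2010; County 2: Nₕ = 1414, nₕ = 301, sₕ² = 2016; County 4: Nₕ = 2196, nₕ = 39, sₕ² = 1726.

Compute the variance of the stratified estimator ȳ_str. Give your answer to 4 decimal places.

Var(ȳ_str) = Σₕ Wₕ²(1 − fₕ)sₕ²/nₕ with Wₕ = Nₕ/N, N = 5681.
County 3: Wₕ = 0.07797923; term = 0.07797923²·(1 − 0.07674944)·1677/34 = 0.27690551.
County 5: Wₕ = 0.28656927; term = 0.28656927²·(1 − 0.23710074)·2010/386 = 0.32623847.
County 2: Wₕ = 0.24889984; term = 0.24889984²·(1 − 0.21287129)·2016/301 = 0.32660214.
County 4: Wₕ = 0.38655166; term = 0.38655166²·(1 − 0.01775956)·1726/39 = 6.4954476.
Sum = 7.4251937.

7.4252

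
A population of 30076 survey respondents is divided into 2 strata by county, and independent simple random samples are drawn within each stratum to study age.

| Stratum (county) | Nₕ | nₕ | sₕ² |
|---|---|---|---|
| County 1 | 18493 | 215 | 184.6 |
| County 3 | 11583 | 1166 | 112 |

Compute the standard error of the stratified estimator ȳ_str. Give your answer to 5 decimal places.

0.57763

Var(ȳ_str) = Σₕ Wₕ²(1 − fₕ)sₕ²/nₕ with Wₕ = Nₕ/N, N = 30076.
County 1: Wₕ = 0.61487565; term = 0.61487565²·(1 − 0.01162602)·184.6/215 = 0.32084046.
County 3: Wₕ = 0.38512435; term = 0.38512435²·(1 − 0.10066477)·112/1166 = 0.01281277.
Sum = 0.33365323.
SE = √(0.33365323) = 0.57763.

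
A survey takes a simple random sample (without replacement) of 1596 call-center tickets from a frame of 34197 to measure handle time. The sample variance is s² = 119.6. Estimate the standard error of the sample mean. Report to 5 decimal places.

Under SRS without replacement, Var(ȳ) = (1 − f)·s²/n with f = n/N = 1596/34197 = 0.04667076.
Var(ȳ) = (1 − 0.04667076)·119.6/1596 = 0.95332924·0.074937343 = 0.071439961.
SE(ȳ) = √(0.071439961) = 0.26728.

0.26728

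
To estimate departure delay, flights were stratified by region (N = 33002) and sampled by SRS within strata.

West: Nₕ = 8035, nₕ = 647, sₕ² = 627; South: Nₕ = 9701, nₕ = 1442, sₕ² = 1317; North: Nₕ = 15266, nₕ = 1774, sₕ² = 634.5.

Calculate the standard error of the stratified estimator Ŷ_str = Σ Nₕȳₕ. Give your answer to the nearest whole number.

Var(Ŷ_str) = Σₕ Nₕ²(1 − fₕ)sₕ²/nₕ.
West: 8035²·(1 − 647/8035)·627/647 = 5.752757 × 10^7.
South: 9701²·(1 − 1442/9701)·1317/1442 = 7.3175296 × 10^7.
North: 15266²·(1 − 1774/15266)·634.5/1774 = 7.3668122 × 10^7.
Sum = 2.0437099 × 10^8.
SE = √(2.0437099 × 10^8) = 14296.

14296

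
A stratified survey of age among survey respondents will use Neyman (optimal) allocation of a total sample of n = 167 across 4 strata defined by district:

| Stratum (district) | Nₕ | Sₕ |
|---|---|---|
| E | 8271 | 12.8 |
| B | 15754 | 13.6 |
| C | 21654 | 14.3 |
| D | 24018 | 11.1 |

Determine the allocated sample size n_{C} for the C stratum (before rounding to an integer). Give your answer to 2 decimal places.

Neyman allocation: nₕ = n·NₕSₕ / Σⱼ NⱼSⱼ.
Σ NⱼSⱼ = 8271·12.8 + 15754·13.6 + 21654·14.3 + 24018·11.1 = 896375.2.
n_{C} = 167·21654·14.3 / 896375.2 = 57.69.

57.69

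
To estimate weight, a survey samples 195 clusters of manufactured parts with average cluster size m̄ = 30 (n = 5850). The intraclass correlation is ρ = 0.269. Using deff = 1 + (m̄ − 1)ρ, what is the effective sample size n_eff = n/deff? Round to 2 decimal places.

deff = 1 + (30 − 1)·0.269 = 1 + 7.801 = 8.801.
n_eff = 5850 / 8.801 = 664.70.

664.70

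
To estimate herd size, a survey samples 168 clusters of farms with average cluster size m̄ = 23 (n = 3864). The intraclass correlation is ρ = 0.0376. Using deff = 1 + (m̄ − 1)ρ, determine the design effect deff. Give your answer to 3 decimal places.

1.827

deff = 1 + (23 − 1)·0.0376 = 1 + 0.8272 = 1.8272.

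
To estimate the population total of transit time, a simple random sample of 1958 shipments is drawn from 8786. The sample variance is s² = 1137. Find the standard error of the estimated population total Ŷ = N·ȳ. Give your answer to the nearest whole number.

5902

Var(Ŷ) = N²·Var(ȳ) = N²·(1 − n/N)·s²/n.
f = 1958/8786 = 0.22285454; Var(ȳ) = 0.77714546·1137/1958 = 0.45128416.
Var(Ŷ) = 8786² · 0.45128416 = 3.4836337 × 10^7.
SE(Ŷ) = √(3.4836337 × 10^7) = 5902.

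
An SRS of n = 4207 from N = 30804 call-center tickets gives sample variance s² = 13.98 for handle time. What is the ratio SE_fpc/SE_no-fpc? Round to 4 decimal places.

0.9292

f = n/N = 4207/30804 = 0.13657317.
SE_no-fpc = √(s²/n) = 0.057645755; SE_fpc = √((1−f)s²/n) = 0.053564875.
Ratio = √(1−f) = 0.92920763.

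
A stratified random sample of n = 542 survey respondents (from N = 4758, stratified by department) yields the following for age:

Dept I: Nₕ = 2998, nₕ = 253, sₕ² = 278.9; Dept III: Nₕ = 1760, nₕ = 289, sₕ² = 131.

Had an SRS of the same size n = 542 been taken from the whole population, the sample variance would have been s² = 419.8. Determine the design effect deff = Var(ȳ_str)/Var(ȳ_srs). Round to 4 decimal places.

0.6594

Var(ȳ_str) = Σ Wₕ²(1−fₕ)sₕ²/nₕ with Wₕ = Nₕ/4758:
  Dept I: (2998/4758)²·(1−253/2998)·278.9/253 = 0.40073114
  Dept III: (1760/4758)²·(1−289/1760)·131/289 = 0.051838201
  → Var(ȳ_str) = 0.45256934.
Var(ȳ_srs) = (1 − 542/4758)·419.8/542 = 0.6863084.
deff = 0.45256934 / 0.6863084 = 0.6594.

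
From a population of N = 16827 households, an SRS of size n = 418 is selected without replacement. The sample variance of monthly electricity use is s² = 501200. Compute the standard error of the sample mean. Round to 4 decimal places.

34.1944

Under SRS without replacement, Var(ȳ) = (1 − f)·s²/n with f = n/N = 418/16827 = 0.02484103.
Var(ȳ) = (1 − 0.02484103)·501200/418 = 0.97515897·1199.0431 = 1169.2576.
SE(ȳ) = √(1169.2576) = 34.1944.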